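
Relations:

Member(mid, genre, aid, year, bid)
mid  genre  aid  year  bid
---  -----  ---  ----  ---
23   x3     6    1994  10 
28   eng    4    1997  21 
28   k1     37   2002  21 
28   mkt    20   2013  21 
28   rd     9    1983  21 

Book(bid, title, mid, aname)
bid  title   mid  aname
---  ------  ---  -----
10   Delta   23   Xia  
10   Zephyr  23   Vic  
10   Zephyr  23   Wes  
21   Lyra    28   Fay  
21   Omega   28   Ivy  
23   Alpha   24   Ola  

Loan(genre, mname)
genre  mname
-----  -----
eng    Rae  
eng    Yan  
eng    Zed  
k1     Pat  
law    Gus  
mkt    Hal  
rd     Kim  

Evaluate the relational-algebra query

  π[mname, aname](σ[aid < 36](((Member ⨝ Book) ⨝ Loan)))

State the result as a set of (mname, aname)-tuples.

{(Hal, Fay), (Hal, Ivy), (Kim, Fay), (Kim, Ivy), (Rae, Fay), (Rae, Ivy), (Yan, Fay), (Yan, Ivy), (Zed, Fay), (Zed, Ivy)}

Joining Member and Book on mid, bid yields {(23, x3, 6, 1994, 10, Delta, Xia), (23, x3, 6, 1994, 10, Zephyr, Vic), (23, x3, 6, 1994, 10, Zephyr, Wes), (28, eng, 4, 1997, 21, Lyra, Fay), (28, eng, 4, 1997, 21, Omega, Ivy), (28, k1, 37, 2002, 21, Lyra, Fay), (28, k1, 37, 2002, 21, Omega, Ivy), (28, mkt, 20, 2013, 21, Lyra, Fay), (28, mkt, 20, 2013, 21, Omega, Ivy), (28, rd, 9, 1983, 21, Lyra, Fay), (28, rd, 9, 1983, 21, Omega, Ivy)}.
Joining (Member ⨝ Book) and Loan on genre yields {(28, eng, 4, 1997, 21, Lyra, Fay, Rae), (28, eng, 4, 1997, 21, Lyra, Fay, Yan), (28, eng, 4, 1997, 21, Lyra, Fay, Zed), (28, eng, 4, 1997, 21, Omega, Ivy, Rae), (28, eng, 4, 1997, 21, Omega, Ivy, Yan), (28, eng, 4, 1997, 21, Omega, Ivy, Zed), (28, k1, 37, 2002, 21, Lyra, Fay, Pat), (28, k1, 37, 2002, 21, Omega, Ivy, Pat), (28, mkt, 20, 2013, 21, Lyra, Fay, Hal), (28, mkt, 20, 2013, 21, Omega, Ivy, Hal), (28, rd, 9, 1983, 21, Lyra, Fay, Kim), (28, rd, 9, 1983, 21, Omega, Ivy, Kim)}.
σ[aid < 36]: keep tuples satisfying aid < 36 → {(28, eng, 4, 1997, 21, Lyra, Fay, Rae), (28, eng, 4, 1997, 21, Lyra, Fay, Yan), (28, eng, 4, 1997, 21, Lyra, Fay, Zed), (28, eng, 4, 1997, 21, Omega, Ivy, Rae), (28, eng, 4, 1997, 21, Omega, Ivy, Yan), (28, eng, 4, 1997, 21, Omega, Ivy, Zed), (28, mkt, 20, 2013, 21, Lyra, Fay, Hal), (28, mkt, 20, 2013, 21, Omega, Ivy, Hal), (28, rd, 9, 1983, 21, Lyra, Fay, Kim), (28, rd, 9, 1983, 21, Omega, Ivy, Kim)}
Keep only column(s) mname, aname: {(Hal, Fay), (Hal, Ivy), (Kim, Fay), (Kim, Ivy), (Rae, Fay), (Rae, Ivy), (Yan, Fay), (Yan, Ivy), (Zed, Fay), (Zed, Ivy)}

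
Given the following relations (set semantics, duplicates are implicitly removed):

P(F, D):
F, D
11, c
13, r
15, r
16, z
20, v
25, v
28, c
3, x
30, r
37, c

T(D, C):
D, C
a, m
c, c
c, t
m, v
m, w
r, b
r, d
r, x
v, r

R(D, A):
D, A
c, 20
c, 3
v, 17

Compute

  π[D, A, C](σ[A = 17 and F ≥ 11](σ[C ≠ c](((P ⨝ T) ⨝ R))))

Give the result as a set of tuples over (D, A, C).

Joining P and T on D yields {(11, c, c), (11, c, t), (13, r, b), (13, r, d), (13, r, x), (15, r, b), (15, r, d), (15, r, x), (20, v, r), (25, v, r), (28, c, c), (28, c, t), (30, r, b), (30, r, d), (30, r, x), (37, c, c), (37, c, t)}.
Joining (P ⨝ T) and R on D yields {(11, c, c, 20), (11, c, c, 3), (11, c, t, 20), (11, c, t, 3), (20, v, r, 17), (25, v, r, 17), (28, c, c, 20), (28, c, c, 3), (28, c, t, 20), (28, c, t, 3), (37, c, c, 20), (37, c, c, 3), (37, c, t, 20), (37, c, t, 3)}.
Selection C ≠ c: {(11, c, t, 20), (11, c, t, 3), (20, v, r, 17), (25, v, r, 17), (28, c, t, 20), (28, c, t, 3), (37, c, t, 20), (37, c, t, 3)}
Selection A = 17 and F ≥ 11: {(20, v, r, 17), (25, v, r, 17)}
Keep only column(s) D, A, C (1 duplicate(s) eliminated): {(v, 17, r)}

{(v, 17, r)}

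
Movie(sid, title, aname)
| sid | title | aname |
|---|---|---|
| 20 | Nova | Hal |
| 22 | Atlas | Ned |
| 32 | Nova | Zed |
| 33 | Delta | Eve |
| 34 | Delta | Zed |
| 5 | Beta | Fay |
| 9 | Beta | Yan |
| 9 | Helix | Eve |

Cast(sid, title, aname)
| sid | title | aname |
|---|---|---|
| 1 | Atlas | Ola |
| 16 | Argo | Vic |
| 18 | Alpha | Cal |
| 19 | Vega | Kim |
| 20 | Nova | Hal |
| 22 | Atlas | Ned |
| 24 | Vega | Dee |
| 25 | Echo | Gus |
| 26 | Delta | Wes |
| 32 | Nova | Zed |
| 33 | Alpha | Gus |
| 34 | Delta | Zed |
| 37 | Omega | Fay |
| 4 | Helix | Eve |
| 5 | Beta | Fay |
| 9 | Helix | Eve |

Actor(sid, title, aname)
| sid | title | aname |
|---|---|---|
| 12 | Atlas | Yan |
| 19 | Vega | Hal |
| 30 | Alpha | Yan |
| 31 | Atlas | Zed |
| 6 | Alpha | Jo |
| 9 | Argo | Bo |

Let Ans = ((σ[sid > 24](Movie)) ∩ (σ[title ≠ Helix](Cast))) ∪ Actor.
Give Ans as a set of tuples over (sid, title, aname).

Selection sid > 24: {(32, Nova, Zed), (33, Delta, Eve), (34, Delta, Zed)}
Selection title ≠ Helix: {(1, Atlas, Ola), (16, Argo, Vic), (18, Alpha, Cal), (19, Vega, Kim), (20, Nova, Hal), (22, Atlas, Ned), (24, Vega, Dee), (25, Echo, Gus), (26, Delta, Wes), (32, Nova, Zed), (33, Alpha, Gus), (34, Delta, Zed), (37, Omega, Fay), (5, Beta, Fay)}
Set intersection of the two operands is {(32, Nova, Zed), (34, Delta, Zed)}.
Set union of the two operands is {(12, Atlas, Yan), (19, Vega, Hal), (30, Alpha, Yan), (31, Atlas, Zed), (32, Nova, Zed), (34, Delta, Zed), (6, Alpha, Jo), (9, Argo, Bo)}.

{(12, Atlas, Yan), (19, Vega, Hal), (30, Alpha, Yan), (31, Atlas, Zed), (32, Nova, Zed), (34, Delta, Zed), (6, Alpha, Jo), (9, Argo, Bo)}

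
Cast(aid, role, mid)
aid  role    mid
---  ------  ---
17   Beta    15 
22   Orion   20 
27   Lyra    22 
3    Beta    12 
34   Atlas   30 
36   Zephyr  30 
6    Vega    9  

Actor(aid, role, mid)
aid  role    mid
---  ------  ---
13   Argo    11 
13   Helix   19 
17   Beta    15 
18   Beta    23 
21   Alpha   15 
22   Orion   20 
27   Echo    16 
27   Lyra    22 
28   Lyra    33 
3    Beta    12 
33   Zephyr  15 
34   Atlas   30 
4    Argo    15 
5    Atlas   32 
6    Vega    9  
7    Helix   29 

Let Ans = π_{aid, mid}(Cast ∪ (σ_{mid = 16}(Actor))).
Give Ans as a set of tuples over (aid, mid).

Filtering on mid = 16 leaves {(27, Echo, 16)}.
Union: {(17, Beta, 15), (22, Orion, 20), (27, Lyra, 22), (3, Beta, 12), (34, Atlas, 30), (36, Zephyr, 30), (6, Vega, 9)} with {(27, Echo, 16)} → {(17, Beta, 15), (22, Orion, 20), (27, Echo, 16), (27, Lyra, 22), (3, Beta, 12), (34, Atlas, 30), (36, Zephyr, 30), (6, Vega, 9)}
Keep only column(s) aid, mid: {(17, 15), (22, 20), (27, 16), (27, 22), (3, 12), (34, 30), (36, 30), (6, 9)}

{(17, 15), (22, 20), (27, 16), (27, 22), (3, 12), (34, 30), (36, 30), (6, 9)}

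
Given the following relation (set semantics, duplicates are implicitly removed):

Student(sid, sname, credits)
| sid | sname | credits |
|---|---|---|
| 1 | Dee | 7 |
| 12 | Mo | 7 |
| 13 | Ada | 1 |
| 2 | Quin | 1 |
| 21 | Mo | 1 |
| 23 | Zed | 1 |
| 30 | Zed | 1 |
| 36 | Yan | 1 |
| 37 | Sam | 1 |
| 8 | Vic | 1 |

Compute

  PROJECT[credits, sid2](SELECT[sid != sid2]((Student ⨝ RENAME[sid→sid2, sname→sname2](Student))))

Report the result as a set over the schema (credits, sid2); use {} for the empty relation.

{(1, 13), (1, 2), (1, 21), (1, 23), (1, 30), (1, 36), (1, 37), (1, 8), (7, 1), (7, 12)}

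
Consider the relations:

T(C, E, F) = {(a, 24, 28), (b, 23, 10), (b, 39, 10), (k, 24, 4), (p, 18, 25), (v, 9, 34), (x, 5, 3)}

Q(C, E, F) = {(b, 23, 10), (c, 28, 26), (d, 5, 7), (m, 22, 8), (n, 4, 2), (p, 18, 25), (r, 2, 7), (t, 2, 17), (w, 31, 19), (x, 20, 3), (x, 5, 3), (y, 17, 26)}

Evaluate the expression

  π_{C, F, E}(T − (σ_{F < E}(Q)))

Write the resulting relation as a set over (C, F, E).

{(a, 28, 24), (b, 10, 39), (k, 4, 24), (p, 25, 18), (v, 34, 9)}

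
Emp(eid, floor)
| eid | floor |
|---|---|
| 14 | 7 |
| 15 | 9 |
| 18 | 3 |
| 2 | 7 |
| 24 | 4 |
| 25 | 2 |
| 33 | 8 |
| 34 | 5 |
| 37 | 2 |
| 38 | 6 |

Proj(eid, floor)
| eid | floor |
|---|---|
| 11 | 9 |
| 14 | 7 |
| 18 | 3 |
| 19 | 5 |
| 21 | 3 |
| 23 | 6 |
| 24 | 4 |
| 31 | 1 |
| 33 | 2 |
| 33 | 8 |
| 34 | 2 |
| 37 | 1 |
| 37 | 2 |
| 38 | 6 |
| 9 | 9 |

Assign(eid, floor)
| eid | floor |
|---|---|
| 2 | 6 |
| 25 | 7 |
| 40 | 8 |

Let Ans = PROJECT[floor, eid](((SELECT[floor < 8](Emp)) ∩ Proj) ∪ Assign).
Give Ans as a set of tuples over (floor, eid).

Selection floor < 8: {(14, 7), (18, 3), (2, 7), (24, 4), (25, 2), (34, 5), (37, 2), (38, 6)}
Intersection: {(14, 7), (18, 3), (2, 7), (24, 4), (25, 2), (34, 5), (37, 2), (38, 6)} with {(11, 9), (14, 7), (18, 3), (19, 5), (21, 3), (23, 6), (24, 4), (31, 1), (33, 2), (33, 8), (34, 2), (37, 1), (37, 2), (38, 6), (9, 9)} → {(14, 7), (18, 3), (24, 4), (37, 2), (38, 6)}
Union: {(14, 7), (18, 3), (24, 4), (37, 2), (38, 6)} with {(2, 6), (25, 7), (40, 8)} → {(14, 7), (18, 3), (2, 6), (24, 4), (25, 7), (37, 2), (38, 6), (40, 8)}
π[floor, eid]: project onto (floor, eid) → {(2, 37), (3, 18), (4, 24), (6, 2), (6, 38), (7, 14), (7, 25), (8, 40)}

{(2, 37), (3, 18), (4, 24), (6, 2), (6, 38), (7, 14), (7, 25), (8, 40)}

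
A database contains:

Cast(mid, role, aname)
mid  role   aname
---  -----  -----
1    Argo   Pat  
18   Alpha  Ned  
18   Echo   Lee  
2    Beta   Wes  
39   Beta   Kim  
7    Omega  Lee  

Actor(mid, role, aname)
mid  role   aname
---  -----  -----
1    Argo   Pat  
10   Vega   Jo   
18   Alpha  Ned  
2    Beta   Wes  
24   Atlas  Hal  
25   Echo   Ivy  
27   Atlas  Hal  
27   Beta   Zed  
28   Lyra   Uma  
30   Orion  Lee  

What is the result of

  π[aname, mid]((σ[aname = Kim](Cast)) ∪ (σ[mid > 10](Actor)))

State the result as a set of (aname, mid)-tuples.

{(Hal, 24), (Hal, 27), (Ivy, 25), (Kim, 39), (Lee, 30), (Ned, 18), (Uma, 28), (Zed, 27)}

Filtering on aname = Kim leaves {(39, Beta, Kim)}.
Filtering on mid > 10 leaves {(18, Alpha, Ned), (24, Atlas, Hal), (25, Echo, Ivy), (27, Atlas, Hal), (27, Beta, Zed), (28, Lyra, Uma), (30, Orion, Lee)}.
Taking the union: {(18, Alpha, Ned), (24, Atlas, Hal), (25, Echo, Ivy), (27, Atlas, Hal), (27, Beta, Zed), (28, Lyra, Uma), (30, Orion, Lee), (39, Beta, Kim)}
π_{aname, mid} gives {(Hal, 24), (Hal, 27), (Ivy, 25), (Kim, 39), (Lee, 30), (Ned, 18), (Uma, 28), (Zed, 27)}.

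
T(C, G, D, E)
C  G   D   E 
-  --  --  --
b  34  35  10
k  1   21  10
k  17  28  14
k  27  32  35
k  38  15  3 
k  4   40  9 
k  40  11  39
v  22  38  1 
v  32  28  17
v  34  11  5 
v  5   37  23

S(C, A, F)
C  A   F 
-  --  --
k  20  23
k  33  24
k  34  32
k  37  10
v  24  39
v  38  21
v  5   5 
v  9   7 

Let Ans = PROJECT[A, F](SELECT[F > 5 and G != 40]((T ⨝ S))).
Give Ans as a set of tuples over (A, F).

Natural join on C: {(k, 1, 21, 10, 20, 23), (k, 1, 21, 10, 33, 24), (k, 1, 21, 10, 34, 32), (k, 1, 21, 10, 37, 10), (k, 17, 28, 14, 20, 23), (k, 17, 28, 14, 33, 24), (k, 17, 28, 14, 34, 32), (k, 17, 28, 14, 37, 10), (k, 27, 32, 35, 20, 23), (k, 27, 32, 35, 33, 24), (k, 27, 32, 35, 34, 32), (k, 27, 32, 35, 37, 10), (k, 38, 15, 3, 20, 23), (k, 38, 15, 3, 33, 24), (k, 38, 15, 3, 34, 32), (k, 38, 15, 3, 37, 10), (k, 4, 40, 9, 20, 23), (k, 4, 40, 9, 33, 24), (k, 4, 40, 9, 34, 32), (k, 4, 40, 9, 37, 10), (k, 40, 11, 39, 20, 23), (k, 40, 11, 39, 33, 24), (k, 40, 11, 39, 34, 32), (k, 40, 11, 39, 37, 10), (v, 22, 38, 1, 24, 39), (v, 22, 38, 1, 38, 21), (v, 22, 38, 1, 5, 5), (v, 22, 38, 1, 9, 7), (v, 32, 28, 17, 24, 39), (v, 32, 28, 17, 38, 21), (v, 32, 28, 17, 5, 5), (v, 32, 28, 17, 9, 7), (v, 34, 11, 5, 24, 39), (v, 34, 11, 5, 38, 21), (v, 34, 11, 5, 5, 5), (v, 34, 11, 5, 9, 7), (v, 5, 37, 23, 24, 39), (v, 5, 37, 23, 38, 21), (v, 5, 37, 23, 5, 5), (v, 5, 37, 23, 9, 7)}
Apply σ_{F > 5 and G != 40}; surviving tuples: {(k, 1, 21, 10, 20, 23), (k, 1, 21, 10, 33, 24), (k, 1, 21, 10, 34, 32), (k, 1, 21, 10, 37, 10), (k, 17, 28, 14, 20, 23), (k, 17, 28, 14, 33, 24), (k, 17, 28, 14, 34, 32), (k, 17, 28, 14, 37, 10), (k, 27, 32, 35, 20, 23), (k, 27, 32, 35, 33, 24), (k, 27, 32, 35, 34, 32), (k, 27, 32, 35, 37, 10), (k, 38, 15, 3, 20, 23), (k, 38, 15, 3, 33, 24), (k, 38, 15, 3, 34, 32), (k, 38, 15, 3, 37, 10), (k, 4, 40, 9, 20, 23), (k, 4, 40, 9, 33, 24), (k, 4, 40, 9, 34, 32), (k, 4, 40, 9, 37, 10), (v, 22, 38, 1, 24, 39), (v, 22, 38, 1, 38, 21), (v, 22, 38, 1, 9, 7), (v, 32, 28, 17, 24, 39), (v, 32, 28, 17, 38, 21), (v, 32, 28, 17, 9, 7), (v, 34, 11, 5, 24, 39), (v, 34, 11, 5, 38, 21), (v, 34, 11, 5, 9, 7), (v, 5, 37, 23, 24, 39), (v, 5, 37, 23, 38, 21), (v, 5, 37, 23, 9, 7)}
Keep only column(s) A, F (25 duplicate(s) eliminated): {(20, 23), (24, 39), (33, 24), (34, 32), (37, 10), (38, 21), (9, 7)}

{(20, 23), (24, 39), (33, 24), (34, 32), (37, 10), (38, 21), (9, 7)}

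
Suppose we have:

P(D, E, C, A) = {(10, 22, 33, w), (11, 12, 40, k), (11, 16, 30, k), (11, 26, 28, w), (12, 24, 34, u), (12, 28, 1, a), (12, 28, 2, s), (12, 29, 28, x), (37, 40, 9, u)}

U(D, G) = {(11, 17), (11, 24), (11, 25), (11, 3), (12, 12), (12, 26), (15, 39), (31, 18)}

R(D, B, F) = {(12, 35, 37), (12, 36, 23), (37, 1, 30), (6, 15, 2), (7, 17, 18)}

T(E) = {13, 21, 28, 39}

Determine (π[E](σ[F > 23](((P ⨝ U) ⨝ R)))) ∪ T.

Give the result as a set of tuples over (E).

Natural join on D: {(11, 12, 40, k, 17), (11, 12, 40, k, 24), (11, 12, 40, k, 25), (11, 12, 40, k, 3), (11, 16, 30, k, 17), (11, 16, 30, k, 24), (11, 16, 30, k, 25), (11, 16, 30, k, 3), (11, 26, 28, w, 17), (11, 26, 28, w, 24), (11, 26, 28, w, 25), (11, 26, 28, w, 3), (12, 24, 34, u, 12), (12, 24, 34, u, 26), (12, 28, 1, a, 12), (12, 28, 1, a, 26), (12, 28, 2, s, 12), (12, 28, 2, s, 26), (12, 29, 28, x, 12), (12, 29, 28, x, 26)}
Natural join on D: {(12, 24, 34, u, 12, 35, 37), (12, 24, 34, u, 12, 36, 23), (12, 24, 34, u, 26, 35, 37), (12, 24, 34, u, 26, 36, 23), (12, 28, 1, a, 12, 35, 37), (12, 28, 1, a, 12, 36, 23), (12, 28, 1, a, 26, 35, 37), (12, 28, 1, a, 26, 36, 23), (12, 28, 2, s, 12, 35, 37), (12, 28, 2, s, 12, 36, 23), (12, 28, 2, s, 26, 35, 37), (12, 28, 2, s, 26, 36, 23), (12, 29, 28, x, 12, 35, 37), (12, 29, 28, x, 12, 36, 23), (12, 29, 28, x, 26, 35, 37), (12, 29, 28, x, 26, 36, 23)}
Apply σ_{F > 23}; surviving tuples: {(12, 24, 34, u, 12, 35, 37), (12, 24, 34, u, 26, 35, 37), (12, 28, 1, a, 12, 35, 37), (12, 28, 1, a, 26, 35, 37), (12, 28, 2, s, 12, 35, 37), (12, 28, 2, s, 26, 35, 37), (12, 29, 28, x, 12, 35, 37), (12, 29, 28, x, 26, 35, 37)}
π[E]: project onto (E) (5 duplicate(s) eliminated) → {24, 28, 29}
Union: {24, 28, 29} with {13, 21, 28, 39} → {13, 21, 24, 28, 29, 39}

{13, 21, 24, 28, 29, 39}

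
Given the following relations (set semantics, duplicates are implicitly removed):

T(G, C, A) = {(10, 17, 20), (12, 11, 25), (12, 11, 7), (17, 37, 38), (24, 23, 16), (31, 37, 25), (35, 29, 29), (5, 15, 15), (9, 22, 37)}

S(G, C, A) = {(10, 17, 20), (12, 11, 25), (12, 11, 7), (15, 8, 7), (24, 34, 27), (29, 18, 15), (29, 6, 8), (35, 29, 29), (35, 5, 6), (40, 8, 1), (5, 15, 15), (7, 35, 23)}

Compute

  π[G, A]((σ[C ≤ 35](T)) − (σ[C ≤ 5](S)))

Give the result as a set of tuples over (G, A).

{(10, 20), (12, 25), (12, 7), (24, 16), (35, 29), (5, 15), (9, 37)}

Apply σ_{C ≤ 35}; surviving tuples: {(10, 17, 20), (12, 11, 25), (12, 11, 7), (24, 23, 16), (35, 29, 29), (5, 15, 15), (9, 22, 37)}
Apply σ_{C ≤ 5}; surviving tuples: {(35, 5, 6)}
Difference: {(10, 17, 20), (12, 11, 25), (12, 11, 7), (24, 23, 16), (35, 29, 29), (5, 15, 15), (9, 22, 37)} with {(35, 5, 6)} → {(10, 17, 20), (12, 11, 25), (12, 11, 7), (24, 23, 16), (35, 29, 29), (5, 15, 15), (9, 22, 37)}
π_{G, A} gives {(10, 20), (12, 25), (12, 7), (24, 16), (35, 29), (5, 15), (9, 37)}.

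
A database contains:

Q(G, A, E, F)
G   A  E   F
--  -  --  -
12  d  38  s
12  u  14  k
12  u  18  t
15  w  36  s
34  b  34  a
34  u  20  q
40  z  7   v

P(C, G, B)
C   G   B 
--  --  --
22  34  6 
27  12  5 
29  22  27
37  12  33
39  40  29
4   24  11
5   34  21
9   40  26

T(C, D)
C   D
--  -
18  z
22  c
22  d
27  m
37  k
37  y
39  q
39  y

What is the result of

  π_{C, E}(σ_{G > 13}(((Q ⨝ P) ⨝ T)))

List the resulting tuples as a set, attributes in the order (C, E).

Q ⋈ P (natural join on G): {(12, d, 38, s, 27, 5), (12, d, 38, s, 37, 33), (12, u, 14, k, 27, 5), (12, u, 14, k, 37, 33), (12, u, 18, t, 27, 5), (12, u, 18, t, 37, 33), (34, b, 34, a, 22, 6), (34, b, 34, a, 5, 21), (34, u, 20, q, 22, 6), (34, u, 20, q, 5, 21), (40, z, 7, v, 39, 29), (40, z, 7, v, 9, 26)}
(Q ⨝ P) ⋈ T (natural join on C): {(12, d, 38, s, 27, 5, m), (12, d, 38, s, 37, 33, k), (12, d, 38, s, 37, 33, y), (12, u, 14, k, 27, 5, m), (12, u, 14, k, 37, 33, k), (12, u, 14, k, 37, 33, y), (12, u, 18, t, 27, 5, m), (12, u, 18, t, 37, 33, k), (12, u, 18, t, 37, 33, y), (34, b, 34, a, 22, 6, c), (34, b, 34, a, 22, 6, d), (34, u, 20, q, 22, 6, c), (34, u, 20, q, 22, 6, d), (40, z, 7, v, 39, 29, q), (40, z, 7, v, 39, 29, y)}
σ[G > 13]: keep tuples satisfying G > 13 → {(34, b, 34, a, 22, 6, c), (34, b, 34, a, 22, 6, d), (34, u, 20, q, 22, 6, c), (34, u, 20, q, 22, 6, d), (40, z, 7, v, 39, 29, q), (40, z, 7, v, 39, 29, y)}
Keep only column(s) C, E (3 duplicate(s) eliminated): {(22, 20), (22, 34), (39, 7)}

{(22, 20), (22, 34), (39, 7)}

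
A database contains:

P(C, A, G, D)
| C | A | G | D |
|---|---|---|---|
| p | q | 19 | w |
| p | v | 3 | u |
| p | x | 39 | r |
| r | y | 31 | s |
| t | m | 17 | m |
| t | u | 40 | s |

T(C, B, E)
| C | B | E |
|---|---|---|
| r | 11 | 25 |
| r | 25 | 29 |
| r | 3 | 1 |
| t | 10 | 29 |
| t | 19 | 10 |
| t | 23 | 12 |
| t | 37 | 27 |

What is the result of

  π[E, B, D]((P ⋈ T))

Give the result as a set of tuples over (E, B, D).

P ⋈ T (natural join on C): {(r, y, 31, s, 11, 25), (r, y, 31, s, 25, 29), (r, y, 31, s, 3, 1), (t, m, 17, m, 10, 29), (t, m, 17, m, 19, 10), (t, m, 17, m, 23, 12), (t, m, 17, m, 37, 27), (t, u, 40, s, 10, 29), (t, u, 40, s, 19, 10), (t, u, 40, s, 23, 12), (t, u, 40, s, 37, 27)}
Keep only column(s) E, B, D: {(1, 3, s), (10, 19, m), (10, 19, s), (12, 23, m), (12, 23, s), (25, 11, s), (27, 37, m), (27, 37, s), (29, 10, m), (29, 10, s), (29, 25, s)}

{(1, 3, s), (10, 19, m), (10, 19, s), (12, 23, m), (12, 23, s), (25, 11, s), (27, 37, m), (27, 37, s), (29, 10, m), (29, 10, s), (29, 25, s)}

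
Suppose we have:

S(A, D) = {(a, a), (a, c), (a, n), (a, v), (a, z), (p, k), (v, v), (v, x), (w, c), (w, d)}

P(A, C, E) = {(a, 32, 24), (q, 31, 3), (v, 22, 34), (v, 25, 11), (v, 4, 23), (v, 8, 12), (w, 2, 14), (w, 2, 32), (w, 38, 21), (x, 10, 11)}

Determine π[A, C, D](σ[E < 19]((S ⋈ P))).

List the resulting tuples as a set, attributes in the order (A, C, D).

Joining S and P on A yields {(a, a, 32, 24), (a, c, 32, 24), (a, n, 32, 24), (a, v, 32, 24), (a, z, 32, 24), (v, v, 22, 34), (v, v, 25, 11), (v, v, 4, 23), (v, v, 8, 12), (v, x, 22, 34), (v, x, 25, 11), (v, x, 4, 23), (v, x, 8, 12), (w, c, 2, 14), (w, c, 2, 32), (w, c, 38, 21), (w, d, 2, 14), (w, d, 2, 32), (w, d, 38, 21)}.
Selection E < 19: {(v, v, 25, 11), (v, v, 8, 12), (v, x, 25, 11), (v, x, 8, 12), (w, c, 2, 14), (w, d, 2, 14)}
Keep only column(s) A, C, D: {(v, 25, v), (v, 25, x), (v, 8, v), (v, 8, x), (w, 2, c), (w, 2, d)}

{(v, 25, v), (v, 25, x), (v, 8, v), (v, 8, x), (w, 2, c), (w, 2, d)}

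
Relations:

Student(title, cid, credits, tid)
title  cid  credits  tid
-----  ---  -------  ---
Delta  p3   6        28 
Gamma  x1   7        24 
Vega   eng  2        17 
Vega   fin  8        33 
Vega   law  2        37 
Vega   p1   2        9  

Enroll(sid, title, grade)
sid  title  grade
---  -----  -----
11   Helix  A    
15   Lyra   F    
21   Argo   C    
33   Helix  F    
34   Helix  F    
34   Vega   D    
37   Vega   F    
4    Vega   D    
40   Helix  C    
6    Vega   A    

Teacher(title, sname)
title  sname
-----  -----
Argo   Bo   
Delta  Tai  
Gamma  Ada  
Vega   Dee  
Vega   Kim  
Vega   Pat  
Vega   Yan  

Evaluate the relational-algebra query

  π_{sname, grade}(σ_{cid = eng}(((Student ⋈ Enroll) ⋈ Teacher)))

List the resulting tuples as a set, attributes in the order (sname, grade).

Joining Student and Enroll on title yields {(Vega, eng, 2, 17, 34, D), (Vega, eng, 2, 17, 37, F), (Vega, eng, 2, 17, 4, D), (Vega, eng, 2, 17, 6, A), (Vega, fin, 8, 33, 34, D), (Vega, fin, 8, 33, 37, F), (Vega, fin, 8, 33, 4, D), (Vega, fin, 8, 33, 6, A), (Vega, law, 2, 37, 34, D), (Vega, law, 2, 37, 37, F), (Vega, law, 2, 37, 4, D), (Vega, law, 2, 37, 6, A), (Vega, p1, 2, 9, 34, D), (Vega, p1, 2, 9, 37, F), (Vega, p1, 2, 9, 4, D), (Vega, p1, 2, 9, 6, A)}.
Joining (Student ⋈ Enroll) and Teacher on title yields {(Vega, eng, 2, 17, 34, D, Dee), (Vega, eng, 2, 17, 34, D, Kim), (Vega, eng, 2, 17, 34, D, Pat), (Vega, eng, 2, 17, 34, D, Yan), (Vega, eng, 2, 17, 37, F, Dee), (Vega, eng, 2, 17, 37, F, Kim), (Vega, eng, 2, 17, 37, F, Pat), (Vega, eng, 2, 17, 37, F, Yan), (Vega, eng, 2, 17, 4, D, Dee), (Vega, eng, 2, 17, 4, D, Kim), (Vega, eng, 2, 17, 4, D, Pat), (Vega, eng, 2, 17, 4, D, Yan), (Vega, eng, 2, 17, 6, A, Dee), (Vega, eng, 2, 17, 6, A, Kim), (Vega, eng, 2, 17, 6, A, Pat), (Vega, eng, 2, 17, 6, A, Yan), (Vega, fin, 8, 33, 34, D, Dee), (Vega, fin, 8, 33, 34, D, Kim), (Vega, fin, 8, 33, 34, D, Pat), (Vega, fin, 8, 33, 34, D, Yan), (Vega, fin, 8, 33, 37, F, Dee), (Vega, fin, 8, 33, 37, F, Kim), (Vega, fin, 8, 33, 37, F, Pat), (Vega, fin, 8, 33, 37, F, Yan), (Vega, fin, 8, 33, 4, D, Dee), (Vega, fin, 8, 33, 4, D, Kim), (Vega, fin, 8, 33, 4, D, Pat), (Vega, fin, 8, 33, 4, D, Yan), (Vega, fin, 8, 33, 6, A, Dee), (Vega, fin, 8, 33, 6, A, Kim), (Vega, fin, 8, 33, 6, A, Pat), (Vega, fin, 8, 33, 6, A, Yan), (Vega, law, 2, 37, 34, D, Dee), (Vega, law, 2, 37, 34, D, Kim), (Vega, law, 2, 37, 34, D, Pat), (Vega, law, 2, 37, 34, D, Yan), (Vega, law, 2, 37, 37, F, Dee), (Vega, law, 2, 37, 37, F, Kim), (Vega, law, 2, 37, 37, F, Pat), (Vega, law, 2, 37, 37, F, Yan), (Vega, law, 2, 37, 4, D, Dee), (Vega, law, 2, 37, 4, D, Kim), (Vega, law, 2, 37, 4, D, Pat), (Vega, law, 2, 37, 4, D, Yan), (Vega, law, 2, 37, 6, A, Dee), (Vega, law, 2, 37, 6, A, Kim), (Vega, law, 2, 37, 6, A, Pat), (Vega, law, 2, 37, 6, A, Yan), (Vega, p1, 2, 9, 34, D, Dee), (Vega, p1, 2, 9, 34, D, Kim), (Vega, p1, 2, 9, 34, D, Pat), (Vega, p1, 2, 9, 34, D, Yan), (Vega, p1, 2, 9, 37, F, Dee), (Vega, p1, 2, 9, 37, F, Kim), (Vega, p1, 2, 9, 37, F, Pat), (Vega, p1, 2, 9, 37, F, Yan), (Vega, p1, 2, 9, 4, D, Dee), (Vega, p1, 2, 9, 4, D, Kim), (Vega, p1, 2, 9, 4, D, Pat), (Vega, p1, 2, 9, 4, D, Yan), (Vega, p1, 2, 9, 6, A, Dee), (Vega, p1, 2, 9, 6, A, Kim), (Vega, p1, 2, 9, 6, A, Pat), (Vega, p1, 2, 9, 6, A, Yan)}.
Apply σ_{cid = eng}; surviving tuples: {(Vega, eng, 2, 17, 34, D, Dee), (Vega, eng, 2, 17, 34, D, Kim), (Vega, eng, 2, 17, 34, D, Pat), (Vega, eng, 2, 17, 34, D, Yan), (Vega, eng, 2, 17, 37, F, Dee), (Vega, eng, 2, 17, 37, F, Kim), (Vega, eng, 2, 17, 37, F, Pat), (Vega, eng, 2, 17, 37, F, Yan), (Vega, eng, 2, 17, 4, D, Dee), (Vega, eng, 2, 17, 4, D, Kim), (Vega, eng, 2, 17, 4, D, Pat), (Vega, eng, 2, 17, 4, D, Yan), (Vega, eng, 2, 17, 6, A, Dee), (Vega, eng, 2, 17, 6, A, Kim), (Vega, eng, 2, 17, 6, A, Pat), (Vega, eng, 2, 17, 6, A, Yan)}
Keep only column(s) sname, grade (4 duplicate(s) eliminated): {(Dee, A), (Dee, D), (Dee, F), (Kim, A), (Kim, D), (Kim, F), (Pat, A), (Pat, D), (Pat, F), (Yan, A), (Yan, D), (Yan, F)}

{(Dee, A), (Dee, D), (Dee, F), (Kim, A), (Kim, D), (Kim, F), (Pat, A), (Pat, D), (Pat, F), (Yan, A), (Yan, D), (Yan, F)}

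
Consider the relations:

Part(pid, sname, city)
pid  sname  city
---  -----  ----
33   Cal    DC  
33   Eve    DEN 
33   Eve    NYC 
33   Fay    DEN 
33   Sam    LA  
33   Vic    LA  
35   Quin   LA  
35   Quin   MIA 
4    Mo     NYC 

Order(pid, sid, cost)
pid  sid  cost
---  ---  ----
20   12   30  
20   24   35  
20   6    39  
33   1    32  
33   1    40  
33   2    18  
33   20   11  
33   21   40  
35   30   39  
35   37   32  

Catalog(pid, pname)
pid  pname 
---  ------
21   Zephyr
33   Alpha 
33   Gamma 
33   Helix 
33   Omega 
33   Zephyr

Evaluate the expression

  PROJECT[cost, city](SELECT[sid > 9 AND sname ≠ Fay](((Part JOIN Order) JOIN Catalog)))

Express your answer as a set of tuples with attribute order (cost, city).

{(11, DC), (11, DEN), (11, LA), (11, NYC), (40, DC), (40, DEN), (40, LA), (40, NYC)}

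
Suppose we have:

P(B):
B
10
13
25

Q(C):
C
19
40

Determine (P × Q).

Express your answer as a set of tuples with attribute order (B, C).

{(10, 19), (10, 40), (13, 19), (13, 40), (25, 19), (25, 40)}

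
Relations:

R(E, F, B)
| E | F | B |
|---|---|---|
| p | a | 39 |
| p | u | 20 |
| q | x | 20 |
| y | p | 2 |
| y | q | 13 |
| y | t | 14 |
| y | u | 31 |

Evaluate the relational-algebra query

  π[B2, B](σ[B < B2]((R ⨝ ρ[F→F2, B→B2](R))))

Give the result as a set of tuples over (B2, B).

{(13, 2), (14, 13), (14, 2), (31, 13), (31, 14), (31, 2), (39, 20)}

ρ[F→F2, B→B2]: schema becomes (E, F2, B2); tuples unchanged.
Joining R and ρ[F→F2, B→B2](R) on E yields {(p, a, 39, a, 39), (p, a, 39, u, 20), (p, u, 20, a, 39), (p, u, 20, u, 20), (q, x, 20, x, 20), (y, p, 2, p, 2), (y, p, 2, q, 13), (y, p, 2, t, 14), (y, p, 2, u, 31), (y, q, 13, p, 2), (y, q, 13, q, 13), (y, q, 13, t, 14), (y, q, 13, u, 31), (y, t, 14, p, 2), (y, t, 14, q, 13), (y, t, 14, t, 14), (y, t, 14, u, 31), (y, u, 31, p, 2), (y, u, 31, q, 13), (y, u, 31, t, 14), (y, u, 31, u, 31)}.
Apply σ_{B < B2}; surviving tuples: {(p, u, 20, a, 39), (y, p, 2, q, 13), (y, p, 2, t, 14), (y, p, 2, u, 31), (y, q, 13, t, 14), (y, q, 13, u, 31), (y, t, 14, u, 31)}
Keep only column(s) B2, B: {(13, 2), (14, 13), (14, 2), (31, 13), (31, 14), (31, 2), (39, 20)}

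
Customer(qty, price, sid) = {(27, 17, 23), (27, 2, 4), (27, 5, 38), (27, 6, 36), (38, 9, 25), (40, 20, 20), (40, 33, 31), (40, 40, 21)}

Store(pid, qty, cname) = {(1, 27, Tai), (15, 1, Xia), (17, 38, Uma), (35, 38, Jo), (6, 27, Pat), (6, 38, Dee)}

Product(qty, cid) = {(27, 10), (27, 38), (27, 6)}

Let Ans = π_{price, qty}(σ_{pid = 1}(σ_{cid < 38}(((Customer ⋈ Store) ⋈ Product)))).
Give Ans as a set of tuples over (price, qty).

{(17, 27), (2, 27), (5, 27), (6, 27)}

Joining Customer and Store on qty yields {(27, 17, 23, 1, Tai), (27, 17, 23, 6, Pat), (27, 2, 4, 1, Tai), (27, 2, 4, 6, Pat), (27, 5, 38, 1, Tai), (27, 5, 38, 6, Pat), (27, 6, 36, 1, Tai), (27, 6, 36, 6, Pat), (38, 9, 25, 17, Uma), (38, 9, 25, 35, Jo), (38, 9, 25, 6, Dee)}.
Joining (Customer ⋈ Store) and Product on qty yields {(27, 17, 23, 1, Tai, 10), (27, 17, 23, 1, Tai, 38), (27, 17, 23, 1, Tai, 6), (27, 17, 23, 6, Pat, 10), (27, 17, 23, 6, Pat, 38), (27, 17, 23, 6, Pat, 6), (27, 2, 4, 1, Tai, 10), (27, 2, 4, 1, Tai, 38), (27, 2, 4, 1, Tai, 6), (27, 2, 4, 6, Pat, 10), (27, 2, 4, 6, Pat, 38), (27, 2, 4, 6, Pat, 6), (27, 5, 38, 1, Tai, 10), (27, 5, 38, 1, Tai, 38), (27, 5, 38, 1, Tai, 6), (27, 5, 38, 6, Pat, 10), (27, 5, 38, 6, Pat, 38), (27, 5, 38, 6, Pat, 6), (27, 6, 36, 1, Tai, 10), (27, 6, 36, 1, Tai, 38), (27, 6, 36, 1, Tai, 6), (27, 6, 36, 6, Pat, 10), (27, 6, 36, 6, Pat, 38), (27, 6, 36, 6, Pat, 6)}.
Filtering on cid < 38 leaves {(27, 17, 23, 1, Tai, 10), (27, 17, 23, 1, Tai, 6), (27, 17, 23, 6, Pat, 10), (27, 17, 23, 6, Pat, 6), (27, 2, 4, 1, Tai, 10), (27, 2, 4, 1, Tai, 6), (27, 2, 4, 6, Pat, 10), (27, 2, 4, 6, Pat, 6), (27, 5, 38, 1, Tai, 10), (27, 5, 38, 1, Tai, 6), (27, 5, 38, 6, Pat, 10), (27, 5, 38, 6, Pat, 6), (27, 6, 36, 1, Tai, 10), (27, 6, 36, 1, Tai, 6), (27, 6, 36, 6, Pat, 10), (27, 6, 36, 6, Pat, 6)}.
Filtering on pid = 1 leaves {(27, 17, 23, 1, Tai, 10), (27, 17, 23, 1, Tai, 6), (27, 2, 4, 1, Tai, 10), (27, 2, 4, 1, Tai, 6), (27, 5, 38, 1, Tai, 10), (27, 5, 38, 1, Tai, 6), (27, 6, 36, 1, Tai, 10), (27, 6, 36, 1, Tai, 6)}.
Keep only column(s) price, qty (4 duplicate(s) eliminated): {(17, 27), (2, 27), (5, 27), (6, 27)}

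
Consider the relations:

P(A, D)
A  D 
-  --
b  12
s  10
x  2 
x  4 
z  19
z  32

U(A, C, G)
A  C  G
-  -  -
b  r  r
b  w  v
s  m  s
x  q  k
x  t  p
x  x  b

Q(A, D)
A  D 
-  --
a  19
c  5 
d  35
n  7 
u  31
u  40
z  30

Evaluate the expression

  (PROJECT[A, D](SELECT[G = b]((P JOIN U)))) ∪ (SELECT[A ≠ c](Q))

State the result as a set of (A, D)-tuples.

P ⋈ U (natural join on A): {(b, 12, r, r), (b, 12, w, v), (s, 10, m, s), (x, 2, q, k), (x, 2, t, p), (x, 2, x, b), (x, 4, q, k), (x, 4, t, p), (x, 4, x, b)}
σ[G = b]: keep tuples satisfying G = b → {(x, 2, x, b), (x, 4, x, b)}
Keep only column(s) A, D: {(x, 2), (x, 4)}
σ[A ≠ c]: keep tuples satisfying A ≠ c → {(a, 19), (d, 35), (n, 7), (u, 31), (u, 40), (z, 30)}
Set union of the two operands is {(a, 19), (d, 35), (n, 7), (u, 31), (u, 40), (x, 2), (x, 4), (z, 30)}.

{(a, 19), (d, 35), (n, 7), (u, 31), (u, 40), (x, 2), (x, 4), (z, 30)}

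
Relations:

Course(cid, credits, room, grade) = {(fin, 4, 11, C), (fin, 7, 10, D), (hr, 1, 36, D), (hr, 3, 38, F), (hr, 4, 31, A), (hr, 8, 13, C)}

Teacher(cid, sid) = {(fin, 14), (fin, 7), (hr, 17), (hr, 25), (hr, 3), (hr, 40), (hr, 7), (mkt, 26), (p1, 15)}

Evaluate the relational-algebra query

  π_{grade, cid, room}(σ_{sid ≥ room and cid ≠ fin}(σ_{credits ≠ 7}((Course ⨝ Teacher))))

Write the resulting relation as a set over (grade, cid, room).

{(A, hr, 31), (C, hr, 13), (D, hr, 36), (F, hr, 38)}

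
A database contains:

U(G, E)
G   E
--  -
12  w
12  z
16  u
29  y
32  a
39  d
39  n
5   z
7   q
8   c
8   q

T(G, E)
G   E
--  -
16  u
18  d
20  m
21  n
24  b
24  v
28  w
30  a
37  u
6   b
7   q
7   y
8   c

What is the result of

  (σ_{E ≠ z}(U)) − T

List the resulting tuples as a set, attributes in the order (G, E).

Selection E ≠ z: {(12, w), (16, u), (29, y), (32, a), (39, d), (39, n), (7, q), (8, c), (8, q)}
Set difference of the two operands is {(12, w), (29, y), (32, a), (39, d), (39, n), (8, q)}.

{(12, w), (29, y), (32, a), (39, d), (39, n), (8, q)}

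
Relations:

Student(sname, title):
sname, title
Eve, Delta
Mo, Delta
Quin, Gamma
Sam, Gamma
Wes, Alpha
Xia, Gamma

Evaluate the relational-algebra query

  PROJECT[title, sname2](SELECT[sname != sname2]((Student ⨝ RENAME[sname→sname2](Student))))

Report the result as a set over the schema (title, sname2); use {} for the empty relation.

ρ[sname→sname2]: schema becomes (sname2, title); tuples unchanged.
Natural join on title: {(Eve, Delta, Eve), (Eve, Delta, Mo), (Mo, Delta, Eve), (Mo, Delta, Mo), (Quin, Gamma, Quin), (Quin, Gamma, Sam), (Quin, Gamma, Xia), (Sam, Gamma, Quin), (Sam, Gamma, Sam), (Sam, Gamma, Xia), (Wes, Alpha, Wes), (Xia, Gamma, Quin), (Xia, Gamma, Sam), (Xia, Gamma, Xia)}
Filtering on sname != sname2 leaves {(Eve, Delta, Mo), (Mo, Delta, Eve), (Quin, Gamma, Sam), (Quin, Gamma, Xia), (Sam, Gamma, Quin), (Sam, Gamma, Xia), (Xia, Gamma, Quin), (Xia, Gamma, Sam)}.
π[title, sname2]: project onto (title, sname2) (3 duplicate(s) eliminated) → {(Delta, Eve), (Delta, Mo), (Gamma, Quin), (Gamma, Sam), (Gamma, Xia)}

{(Delta, Eve), (Delta, Mo), (Gamma, Quin), (Gamma, Sam), (Gamma, Xia)}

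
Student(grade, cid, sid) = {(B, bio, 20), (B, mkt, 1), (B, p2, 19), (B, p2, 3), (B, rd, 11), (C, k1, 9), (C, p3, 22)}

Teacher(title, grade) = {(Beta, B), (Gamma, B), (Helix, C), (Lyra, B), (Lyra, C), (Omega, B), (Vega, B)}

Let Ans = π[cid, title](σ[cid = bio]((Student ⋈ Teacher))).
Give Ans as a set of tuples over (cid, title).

{(bio, Beta), (bio, Gamma), (bio, Lyra), (bio, Omega), (bio, Vega)}

Natural join on grade: {(B, bio, 20, Beta), (B, bio, 20, Gamma), (B, bio, 20, Lyra), (B, bio, 20, Omega), (B, bio, 20, Vega), (B, mkt, 1, Beta), (B, mkt, 1, Gamma), (B, mkt, 1, Lyra), (B, mkt, 1, Omega), (B, mkt, 1, Vega), (B, p2, 19, Beta), (B, p2, 19, Gamma), (B, p2, 19, Lyra), (B, p2, 19, Omega), (B, p2, 19, Vega), (B, p2, 3, Beta), (B, p2, 3, Gamma), (B, p2, 3, Lyra), (B, p2, 3, Omega), (B, p2, 3, Vega), (B, rd, 11, Beta), (B, rd, 11, Gamma), (B, rd, 11, Lyra), (B, rd, 11, Omega), (B, rd, 11, Vega), (C, k1, 9, Helix), (C, k1, 9, Lyra), (C, p3, 22, Helix), (C, p3, 22, Lyra)}
Filtering on cid = bio leaves {(B, bio, 20, Beta), (B, bio, 20, Gamma), (B, bio, 20, Lyra), (B, bio, 20, Omega), (B, bio, 20, Vega)}.
π_{cid, title} gives {(bio, Beta), (bio, Gamma), (bio, Lyra), (bio, Omega), (bio, Vega)}.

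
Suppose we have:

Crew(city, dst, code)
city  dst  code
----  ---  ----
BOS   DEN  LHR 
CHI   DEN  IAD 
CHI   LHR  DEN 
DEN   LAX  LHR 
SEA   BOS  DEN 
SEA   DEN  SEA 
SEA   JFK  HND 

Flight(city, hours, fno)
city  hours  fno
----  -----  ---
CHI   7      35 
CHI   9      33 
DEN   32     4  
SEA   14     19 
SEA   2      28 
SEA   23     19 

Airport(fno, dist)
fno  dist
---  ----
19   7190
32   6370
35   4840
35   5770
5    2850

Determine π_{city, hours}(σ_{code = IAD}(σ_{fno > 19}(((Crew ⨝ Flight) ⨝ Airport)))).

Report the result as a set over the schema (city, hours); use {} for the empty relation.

{(CHI, 7)}

Crew ⋈ Flight (natural join on city): {(CHI, DEN, IAD, 7, 35), (CHI, DEN, IAD, 9, 33), (CHI, LHR, DEN, 7, 35), (CHI, LHR, DEN, 9, 33), (DEN, LAX, LHR, 32, 4), (SEA, BOS, DEN, 14, 19), (SEA, BOS, DEN, 2, 28), (SEA, BOS, DEN, 23, 19), (SEA, DEN, SEA, 14, 19), (SEA, DEN, SEA, 2, 28), (SEA, DEN, SEA, 23, 19), (SEA, JFK, HND, 14, 19), (SEA, JFK, HND, 2, 28), (SEA, JFK, HND, 23, 19)}
(Crew ⨝ Flight) ⋈ Airport (natural join on fno): {(CHI, DEN, IAD, 7, 35, 4840), (CHI, DEN, IAD, 7, 35, 5770), (CHI, LHR, DEN, 7, 35, 4840), (CHI, LHR, DEN, 7, 35, 5770), (SEA, BOS, DEN, 14, 19, 7190), (SEA, BOS, DEN, 23, 19, 7190), (SEA, DEN, SEA, 14, 19, 7190), (SEA, DEN, SEA, 23, 19, 7190), (SEA, JFK, HND, 14, 19, 7190), (SEA, JFK, HND, 23, 19, 7190)}
Apply σ_{fno > 19}; surviving tuples: {(CHI, DEN, IAD, 7, 35, 4840), (CHI, DEN, IAD, 7, 35, 5770), (CHI, LHR, DEN, 7, 35, 4840), (CHI, LHR, DEN, 7, 35, 5770)}
Apply σ_{code = IAD}; surviving tuples: {(CHI, DEN, IAD, 7, 35, 4840), (CHI, DEN, IAD, 7, 35, 5770)}
π_{city, hours} gives {(CHI, 7)} (1 duplicate(s) eliminated).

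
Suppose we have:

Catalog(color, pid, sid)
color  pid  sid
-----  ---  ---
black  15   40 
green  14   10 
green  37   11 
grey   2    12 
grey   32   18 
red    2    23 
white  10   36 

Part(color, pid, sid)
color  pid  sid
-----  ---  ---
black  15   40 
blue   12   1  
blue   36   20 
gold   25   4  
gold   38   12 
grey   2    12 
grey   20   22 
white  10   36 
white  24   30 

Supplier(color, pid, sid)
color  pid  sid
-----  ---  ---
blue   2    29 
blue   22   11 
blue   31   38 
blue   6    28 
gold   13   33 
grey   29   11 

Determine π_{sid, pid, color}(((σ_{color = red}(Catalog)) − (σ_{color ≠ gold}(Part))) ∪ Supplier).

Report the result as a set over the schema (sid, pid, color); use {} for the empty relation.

{(11, 22, blue), (11, 29, grey), (23, 2, red), (28, 6, blue), (29, 2, blue), (33, 13, gold), (38, 31, blue)}

Apply σ_{color = red}; surviving tuples: {(red, 2, 23)}
Apply σ_{color ≠ gold}; surviving tuples: {(black, 15, 40), (blue, 12, 1), (blue, 36, 20), (grey, 2, 12), (grey, 20, 22), (white, 10, 36), (white, 24, 30)}
Set difference of the two operands is {(red, 2, 23)}.
Set union of the two operands is {(blue, 2, 29), (blue, 22, 11), (blue, 31, 38), (blue, 6, 28), (gold, 13, 33), (grey, 29, 11), (red, 2, 23)}.
π_{sid, pid, color} gives {(11, 22, blue), (11, 29, grey), (23, 2, red), (28, 6, blue), (29, 2, blue), (33, 13, gold), (38, 31, blue)}.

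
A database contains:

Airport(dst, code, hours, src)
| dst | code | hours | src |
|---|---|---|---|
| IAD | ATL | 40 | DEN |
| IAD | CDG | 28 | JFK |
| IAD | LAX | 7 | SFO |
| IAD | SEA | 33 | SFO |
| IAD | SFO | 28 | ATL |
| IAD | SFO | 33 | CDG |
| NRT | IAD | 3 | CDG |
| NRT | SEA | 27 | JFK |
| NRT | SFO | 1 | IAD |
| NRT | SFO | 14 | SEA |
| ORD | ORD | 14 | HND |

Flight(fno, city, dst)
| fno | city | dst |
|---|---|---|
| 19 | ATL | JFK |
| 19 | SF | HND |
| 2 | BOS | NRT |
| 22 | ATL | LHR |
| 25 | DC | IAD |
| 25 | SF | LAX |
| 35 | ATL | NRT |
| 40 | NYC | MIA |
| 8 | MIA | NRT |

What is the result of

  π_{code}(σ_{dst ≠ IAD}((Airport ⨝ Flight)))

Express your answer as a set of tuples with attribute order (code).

Airport ⋈ Flight (natural join on dst): {(IAD, ATL, 40, DEN, 25, DC), (IAD, CDG, 28, JFK, 25, DC), (IAD, LAX, 7, SFO, 25, DC), (IAD, SEA, 33, SFO, 25, DC), (IAD, SFO, 28, ATL, 25, DC), (IAD, SFO, 33, CDG, 25, DC), (NRT, IAD, 3, CDG, 2, BOS), (NRT, IAD, 3, CDG, 35, ATL), (NRT, IAD, 3, CDG, 8, MIA), (NRT, SEA, 27, JFK, 2, BOS), (NRT, SEA, 27, JFK, 35, ATL), (NRT, SEA, 27, JFK, 8, MIA), (NRT, SFO, 1, IAD, 2, BOS), (NRT, SFO, 1, IAD, 35, ATL), (NRT, SFO, 1, IAD, 8, MIA), (NRT, SFO, 14, SEA, 2, BOS), (NRT, SFO, 14, SEA, 35, ATL), (NRT, SFO, 14, SEA, 8, MIA)}
σ[dst ≠ IAD]: keep tuples satisfying dst ≠ IAD → {(NRT, IAD, 3, CDG, 2, BOS), (NRT, IAD, 3, CDG, 35, ATL), (NRT, IAD, 3, CDG, 8, MIA), (NRT, SEA, 27, JFK, 2, BOS), (NRT, SEA, 27, JFK, 35, ATL), (NRT, SEA, 27, JFK, 8, MIA), (NRT, SFO, 1, IAD, 2, BOS), (NRT, SFO, 1, IAD, 35, ATL), (NRT, SFO, 1, IAD, 8, MIA), (NRT, SFO, 14, SEA, 2, BOS), (NRT, SFO, 14, SEA, 35, ATL), (NRT, SFO, 14, SEA, 8, MIA)}
Projecting to code (9 duplicate(s) eliminated): {IAD, SEA, SFO}

{IAD, SEA, SFO}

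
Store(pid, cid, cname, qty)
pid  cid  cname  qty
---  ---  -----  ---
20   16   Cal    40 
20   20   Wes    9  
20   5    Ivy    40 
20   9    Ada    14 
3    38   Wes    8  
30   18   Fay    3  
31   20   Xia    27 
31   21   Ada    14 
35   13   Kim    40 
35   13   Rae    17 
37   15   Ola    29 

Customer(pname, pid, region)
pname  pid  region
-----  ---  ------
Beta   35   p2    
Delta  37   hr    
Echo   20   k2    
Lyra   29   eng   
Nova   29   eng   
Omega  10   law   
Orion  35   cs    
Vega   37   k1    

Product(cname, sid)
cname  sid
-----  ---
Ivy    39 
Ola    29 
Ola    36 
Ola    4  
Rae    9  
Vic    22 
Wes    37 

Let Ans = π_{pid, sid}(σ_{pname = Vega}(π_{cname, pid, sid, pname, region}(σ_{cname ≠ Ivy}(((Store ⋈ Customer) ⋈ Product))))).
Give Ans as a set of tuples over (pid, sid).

{(37, 29), (37, 36), (37, 4)}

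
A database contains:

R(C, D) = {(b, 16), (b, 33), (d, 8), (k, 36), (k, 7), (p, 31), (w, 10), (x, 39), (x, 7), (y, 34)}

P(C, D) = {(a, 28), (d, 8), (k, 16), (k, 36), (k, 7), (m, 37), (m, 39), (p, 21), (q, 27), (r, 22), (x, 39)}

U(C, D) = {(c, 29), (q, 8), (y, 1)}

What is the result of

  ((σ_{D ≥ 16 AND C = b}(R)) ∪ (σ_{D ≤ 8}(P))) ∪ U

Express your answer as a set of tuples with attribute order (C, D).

{(b, 16), (b, 33), (c, 29), (d, 8), (k, 7), (q, 8), (y, 1)}

Filtering on D ≥ 16 AND C = b leaves {(b, 16), (b, 33)}.
Filtering on D ≤ 8 leaves {(d, 8), (k, 7)}.
Taking the union: {(b, 16), (b, 33), (d, 8), (k, 7)}
Taking the union: {(b, 16), (b, 33), (c, 29), (d, 8), (k, 7), (q, 8), (y, 1)}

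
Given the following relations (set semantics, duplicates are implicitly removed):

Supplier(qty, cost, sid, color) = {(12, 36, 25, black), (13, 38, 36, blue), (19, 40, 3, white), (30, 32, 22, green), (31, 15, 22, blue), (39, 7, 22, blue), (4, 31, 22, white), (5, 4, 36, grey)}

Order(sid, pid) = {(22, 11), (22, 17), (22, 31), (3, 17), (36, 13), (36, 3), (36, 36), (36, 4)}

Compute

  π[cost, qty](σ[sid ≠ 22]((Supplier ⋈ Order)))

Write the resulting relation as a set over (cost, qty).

{(38, 13), (4, 5), (40, 19)}

Supplier ⋈ Order (natural join on sid): {(13, 38, 36, blue, 13), (13, 38, 36, blue, 3), (13, 38, 36, blue, 36), (13, 38, 36, blue, 4), (19, 40, 3, white, 17), (30, 32, 22, green, 11), (30, 32, 22, green, 17), (30, 32, 22, green, 31), (31, 15, 22, blue, 11), (31, 15, 22, blue, 17), (31, 15, 22, blue, 31), (39, 7, 22, blue, 11), (39, 7, 22, blue, 17), (39, 7, 22, blue, 31), (4, 31, 22, white, 11), (4, 31, 22, white, 17), (4, 31, 22, white, 31), (5, 4, 36, grey, 13), (5, 4, 36, grey, 3), (5, 4, 36, grey, 36), (5, 4, 36, grey, 4)}
Apply σ_{sid ≠ 22}; surviving tuples: {(13, 38, 36, blue, 13), (13, 38, 36, blue, 3), (13, 38, 36, blue, 36), (13, 38, 36, blue, 4), (19, 40, 3, white, 17), (5, 4, 36, grey, 13), (5, 4, 36, grey, 3), (5, 4, 36, grey, 36), (5, 4, 36, grey, 4)}
Projecting to cost, qty (6 duplicate(s) eliminated): {(38, 13), (4, 5), (40, 19)}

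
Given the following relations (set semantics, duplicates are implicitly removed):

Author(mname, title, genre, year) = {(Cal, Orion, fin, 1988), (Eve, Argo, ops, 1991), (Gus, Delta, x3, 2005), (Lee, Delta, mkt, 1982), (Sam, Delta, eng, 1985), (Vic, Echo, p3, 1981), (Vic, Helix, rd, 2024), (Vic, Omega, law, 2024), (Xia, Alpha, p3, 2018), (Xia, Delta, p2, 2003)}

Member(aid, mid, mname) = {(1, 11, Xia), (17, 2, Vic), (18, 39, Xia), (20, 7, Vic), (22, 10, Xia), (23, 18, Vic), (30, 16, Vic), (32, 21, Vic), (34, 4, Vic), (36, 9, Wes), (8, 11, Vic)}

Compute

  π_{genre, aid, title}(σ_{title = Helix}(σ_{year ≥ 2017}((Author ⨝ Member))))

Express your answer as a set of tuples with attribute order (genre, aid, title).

{(rd, 17, Helix), (rd, 20, Helix), (rd, 23, Helix), (rd, 30, Helix), (rd, 32, Helix), (rd, 34, Helix), (rd, 8, Helix)}

Joining Author and Member on mname yields {(Vic, Echo, p3, 1981, 17, 2), (Vic, Echo, p3, 1981, 20, 7), (Vic, Echo, p3, 1981, 23, 18), (Vic, Echo, p3, 1981, 30, 16), (Vic, Echo, p3, 1981, 32, 21), (Vic, Echo, p3, 1981, 34, 4), (Vic, Echo, p3, 1981, 8, 11), (Vic, Helix, rd, 2024, 17, 2), (Vic, Helix, rd, 2024, 20, 7), (Vic, Helix, rd, 2024, 23, 18), (Vic, Helix, rd, 2024, 30, 16), (Vic, Helix, rd, 2024, 32, 21), (Vic, Helix, rd, 2024, 34, 4), (Vic, Helix, rd, 2024, 8, 11), (Vic, Omega, law, 2024, 17, 2), (Vic, Omega, law, 2024, 20, 7), (Vic, Omega, law, 2024, 23, 18), (Vic, Omega, law, 2024, 30, 16), (Vic, Omega, law, 2024, 32, 21), (Vic, Omega, law, 2024, 34, 4), (Vic, Omega, law, 2024, 8, 11), (Xia, Alpha, p3, 2018, 1, 11), (Xia, Alpha, p3, 2018, 18, 39), (Xia, Alpha, p3, 2018, 22, 10), (Xia, Delta, p2, 2003, 1, 11), (Xia, Delta, p2, 2003, 18, 39), (Xia, Delta, p2, 2003, 22, 10)}.
Apply σ_{year ≥ 2017}; surviving tuples: {(Vic, Helix, rd, 2024, 17, 2), (Vic, Helix, rd, 2024, 20, 7), (Vic, Helix, rd, 2024, 23, 18), (Vic, Helix, rd, 2024, 30, 16), (Vic, Helix, rd, 2024, 32, 21), (Vic, Helix, rd, 2024, 34, 4), (Vic, Helix, rd, 2024, 8, 11), (Vic, Omega, law, 2024, 17, 2), (Vic, Omega, law, 2024, 20, 7), (Vic, Omega, law, 2024, 23, 18), (Vic, Omega, law, 2024, 30, 16), (Vic, Omega, law, 2024, 32, 21), (Vic, Omega, law, 2024, 34, 4), (Vic, Omega, law, 2024, 8, 11), (Xia, Alpha, p3, 2018, 1, 11), (Xia, Alpha, p3, 2018, 18, 39), (Xia, Alpha, p3, 2018, 22, 10)}
Apply σ_{title = Helix}; surviving tuples: {(Vic, Helix, rd, 2024, 17, 2), (Vic, Helix, rd, 2024, 20, 7), (Vic, Helix, rd, 2024, 23, 18), (Vic, Helix, rd, 2024, 30, 16), (Vic, Helix, rd, 2024, 32, 21), (Vic, Helix, rd, 2024, 34, 4), (Vic, Helix, rd, 2024, 8, 11)}
Keep only column(s) genre, aid, title: {(rd, 17, Helix), (rd, 20, Helix), (rd, 23, Helix), (rd, 30, Helix), (rd, 32, Helix), (rd, 34, Helix), (rd, 8, Helix)}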